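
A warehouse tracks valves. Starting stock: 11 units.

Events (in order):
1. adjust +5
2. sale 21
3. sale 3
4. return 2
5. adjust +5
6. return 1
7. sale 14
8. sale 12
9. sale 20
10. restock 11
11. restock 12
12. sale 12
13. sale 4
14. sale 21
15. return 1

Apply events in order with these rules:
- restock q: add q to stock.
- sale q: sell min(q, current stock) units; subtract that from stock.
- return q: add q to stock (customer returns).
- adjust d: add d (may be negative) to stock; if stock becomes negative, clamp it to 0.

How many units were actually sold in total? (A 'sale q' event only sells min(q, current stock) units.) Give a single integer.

Processing events:
Start: stock = 11
  Event 1 (adjust +5): 11 + 5 = 16
  Event 2 (sale 21): sell min(21,16)=16. stock: 16 - 16 = 0. total_sold = 16
  Event 3 (sale 3): sell min(3,0)=0. stock: 0 - 0 = 0. total_sold = 16
  Event 4 (return 2): 0 + 2 = 2
  Event 5 (adjust +5): 2 + 5 = 7
  Event 6 (return 1): 7 + 1 = 8
  Event 7 (sale 14): sell min(14,8)=8. stock: 8 - 8 = 0. total_sold = 24
  Event 8 (sale 12): sell min(12,0)=0. stock: 0 - 0 = 0. total_sold = 24
  Event 9 (sale 20): sell min(20,0)=0. stock: 0 - 0 = 0. total_sold = 24
  Event 10 (restock 11): 0 + 11 = 11
  Event 11 (restock 12): 11 + 12 = 23
  Event 12 (sale 12): sell min(12,23)=12. stock: 23 - 12 = 11. total_sold = 36
  Event 13 (sale 4): sell min(4,11)=4. stock: 11 - 4 = 7. total_sold = 40
  Event 14 (sale 21): sell min(21,7)=7. stock: 7 - 7 = 0. total_sold = 47
  Event 15 (return 1): 0 + 1 = 1
Final: stock = 1, total_sold = 47

Answer: 47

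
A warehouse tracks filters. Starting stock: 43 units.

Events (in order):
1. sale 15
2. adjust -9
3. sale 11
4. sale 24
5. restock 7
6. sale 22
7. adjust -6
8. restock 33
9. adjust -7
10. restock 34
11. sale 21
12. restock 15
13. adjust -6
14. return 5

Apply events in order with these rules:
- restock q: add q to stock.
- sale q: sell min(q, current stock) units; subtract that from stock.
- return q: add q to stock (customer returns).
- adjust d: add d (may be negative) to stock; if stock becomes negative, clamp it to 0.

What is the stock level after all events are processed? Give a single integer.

Answer: 53

Derivation:
Processing events:
Start: stock = 43
  Event 1 (sale 15): sell min(15,43)=15. stock: 43 - 15 = 28. total_sold = 15
  Event 2 (adjust -9): 28 + -9 = 19
  Event 3 (sale 11): sell min(11,19)=11. stock: 19 - 11 = 8. total_sold = 26
  Event 4 (sale 24): sell min(24,8)=8. stock: 8 - 8 = 0. total_sold = 34
  Event 5 (restock 7): 0 + 7 = 7
  Event 6 (sale 22): sell min(22,7)=7. stock: 7 - 7 = 0. total_sold = 41
  Event 7 (adjust -6): 0 + -6 = 0 (clamped to 0)
  Event 8 (restock 33): 0 + 33 = 33
  Event 9 (adjust -7): 33 + -7 = 26
  Event 10 (restock 34): 26 + 34 = 60
  Event 11 (sale 21): sell min(21,60)=21. stock: 60 - 21 = 39. total_sold = 62
  Event 12 (restock 15): 39 + 15 = 54
  Event 13 (adjust -6): 54 + -6 = 48
  Event 14 (return 5): 48 + 5 = 53
Final: stock = 53, total_sold = 62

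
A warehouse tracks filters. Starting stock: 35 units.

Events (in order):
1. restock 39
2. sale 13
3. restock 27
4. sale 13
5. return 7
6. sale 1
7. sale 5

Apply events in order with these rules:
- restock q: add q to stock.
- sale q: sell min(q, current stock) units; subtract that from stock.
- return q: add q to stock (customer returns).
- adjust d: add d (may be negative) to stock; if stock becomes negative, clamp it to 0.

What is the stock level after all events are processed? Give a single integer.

Answer: 76

Derivation:
Processing events:
Start: stock = 35
  Event 1 (restock 39): 35 + 39 = 74
  Event 2 (sale 13): sell min(13,74)=13. stock: 74 - 13 = 61. total_sold = 13
  Event 3 (restock 27): 61 + 27 = 88
  Event 4 (sale 13): sell min(13,88)=13. stock: 88 - 13 = 75. total_sold = 26
  Event 5 (return 7): 75 + 7 = 82
  Event 6 (sale 1): sell min(1,82)=1. stock: 82 - 1 = 81. total_sold = 27
  Event 7 (sale 5): sell min(5,81)=5. stock: 81 - 5 = 76. total_sold = 32
Final: stock = 76, total_sold = 32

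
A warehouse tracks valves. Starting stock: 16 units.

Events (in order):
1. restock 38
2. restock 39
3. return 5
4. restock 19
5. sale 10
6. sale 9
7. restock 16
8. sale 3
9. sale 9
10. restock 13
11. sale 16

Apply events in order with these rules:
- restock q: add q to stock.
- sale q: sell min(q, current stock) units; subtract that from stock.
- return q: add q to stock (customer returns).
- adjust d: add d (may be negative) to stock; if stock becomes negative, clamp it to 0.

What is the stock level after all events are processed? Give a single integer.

Answer: 99

Derivation:
Processing events:
Start: stock = 16
  Event 1 (restock 38): 16 + 38 = 54
  Event 2 (restock 39): 54 + 39 = 93
  Event 3 (return 5): 93 + 5 = 98
  Event 4 (restock 19): 98 + 19 = 117
  Event 5 (sale 10): sell min(10,117)=10. stock: 117 - 10 = 107. total_sold = 10
  Event 6 (sale 9): sell min(9,107)=9. stock: 107 - 9 = 98. total_sold = 19
  Event 7 (restock 16): 98 + 16 = 114
  Event 8 (sale 3): sell min(3,114)=3. stock: 114 - 3 = 111. total_sold = 22
  Event 9 (sale 9): sell min(9,111)=9. stock: 111 - 9 = 102. total_sold = 31
  Event 10 (restock 13): 102 + 13 = 115
  Event 11 (sale 16): sell min(16,115)=16. stock: 115 - 16 = 99. total_sold = 47
Final: stock = 99, total_sold = 47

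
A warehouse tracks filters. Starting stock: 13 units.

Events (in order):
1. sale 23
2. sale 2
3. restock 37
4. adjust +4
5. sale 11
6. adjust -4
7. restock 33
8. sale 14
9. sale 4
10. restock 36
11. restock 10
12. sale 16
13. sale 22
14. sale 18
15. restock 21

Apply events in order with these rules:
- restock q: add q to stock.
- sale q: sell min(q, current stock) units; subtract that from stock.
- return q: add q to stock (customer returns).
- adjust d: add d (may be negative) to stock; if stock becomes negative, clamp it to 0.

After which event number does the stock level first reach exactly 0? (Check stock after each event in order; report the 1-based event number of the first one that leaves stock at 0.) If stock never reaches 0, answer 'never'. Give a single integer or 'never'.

Answer: 1

Derivation:
Processing events:
Start: stock = 13
  Event 1 (sale 23): sell min(23,13)=13. stock: 13 - 13 = 0. total_sold = 13
  Event 2 (sale 2): sell min(2,0)=0. stock: 0 - 0 = 0. total_sold = 13
  Event 3 (restock 37): 0 + 37 = 37
  Event 4 (adjust +4): 37 + 4 = 41
  Event 5 (sale 11): sell min(11,41)=11. stock: 41 - 11 = 30. total_sold = 24
  Event 6 (adjust -4): 30 + -4 = 26
  Event 7 (restock 33): 26 + 33 = 59
  Event 8 (sale 14): sell min(14,59)=14. stock: 59 - 14 = 45. total_sold = 38
  Event 9 (sale 4): sell min(4,45)=4. stock: 45 - 4 = 41. total_sold = 42
  Event 10 (restock 36): 41 + 36 = 77
  Event 11 (restock 10): 77 + 10 = 87
  Event 12 (sale 16): sell min(16,87)=16. stock: 87 - 16 = 71. total_sold = 58
  Event 13 (sale 22): sell min(22,71)=22. stock: 71 - 22 = 49. total_sold = 80
  Event 14 (sale 18): sell min(18,49)=18. stock: 49 - 18 = 31. total_sold = 98
  Event 15 (restock 21): 31 + 21 = 52
Final: stock = 52, total_sold = 98

First zero at event 1.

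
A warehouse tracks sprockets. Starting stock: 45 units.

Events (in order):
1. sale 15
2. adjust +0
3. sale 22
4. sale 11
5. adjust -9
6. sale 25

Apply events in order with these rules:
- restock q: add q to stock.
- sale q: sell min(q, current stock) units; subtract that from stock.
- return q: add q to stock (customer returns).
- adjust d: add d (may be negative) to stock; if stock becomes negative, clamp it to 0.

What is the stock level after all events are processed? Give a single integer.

Answer: 0

Derivation:
Processing events:
Start: stock = 45
  Event 1 (sale 15): sell min(15,45)=15. stock: 45 - 15 = 30. total_sold = 15
  Event 2 (adjust +0): 30 + 0 = 30
  Event 3 (sale 22): sell min(22,30)=22. stock: 30 - 22 = 8. total_sold = 37
  Event 4 (sale 11): sell min(11,8)=8. stock: 8 - 8 = 0. total_sold = 45
  Event 5 (adjust -9): 0 + -9 = 0 (clamped to 0)
  Event 6 (sale 25): sell min(25,0)=0. stock: 0 - 0 = 0. total_sold = 45
Final: stock = 0, total_sold = 45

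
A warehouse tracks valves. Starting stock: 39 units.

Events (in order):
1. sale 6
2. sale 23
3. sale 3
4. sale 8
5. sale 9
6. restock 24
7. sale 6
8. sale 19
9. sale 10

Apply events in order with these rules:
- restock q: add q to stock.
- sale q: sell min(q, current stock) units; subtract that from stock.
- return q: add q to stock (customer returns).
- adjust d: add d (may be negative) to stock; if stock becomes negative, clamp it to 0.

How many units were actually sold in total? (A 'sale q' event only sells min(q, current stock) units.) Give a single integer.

Answer: 63

Derivation:
Processing events:
Start: stock = 39
  Event 1 (sale 6): sell min(6,39)=6. stock: 39 - 6 = 33. total_sold = 6
  Event 2 (sale 23): sell min(23,33)=23. stock: 33 - 23 = 10. total_sold = 29
  Event 3 (sale 3): sell min(3,10)=3. stock: 10 - 3 = 7. total_sold = 32
  Event 4 (sale 8): sell min(8,7)=7. stock: 7 - 7 = 0. total_sold = 39
  Event 5 (sale 9): sell min(9,0)=0. stock: 0 - 0 = 0. total_sold = 39
  Event 6 (restock 24): 0 + 24 = 24
  Event 7 (sale 6): sell min(6,24)=6. stock: 24 - 6 = 18. total_sold = 45
  Event 8 (sale 19): sell min(19,18)=18. stock: 18 - 18 = 0. total_sold = 63
  Event 9 (sale 10): sell min(10,0)=0. stock: 0 - 0 = 0. total_sold = 63
Final: stock = 0, total_sold = 63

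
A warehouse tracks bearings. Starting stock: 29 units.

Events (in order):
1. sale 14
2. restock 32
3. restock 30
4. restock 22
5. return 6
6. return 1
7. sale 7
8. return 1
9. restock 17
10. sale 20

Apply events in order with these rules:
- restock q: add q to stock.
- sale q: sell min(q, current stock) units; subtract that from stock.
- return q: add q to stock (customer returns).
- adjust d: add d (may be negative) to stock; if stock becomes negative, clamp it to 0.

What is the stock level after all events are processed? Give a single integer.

Answer: 97

Derivation:
Processing events:
Start: stock = 29
  Event 1 (sale 14): sell min(14,29)=14. stock: 29 - 14 = 15. total_sold = 14
  Event 2 (restock 32): 15 + 32 = 47
  Event 3 (restock 30): 47 + 30 = 77
  Event 4 (restock 22): 77 + 22 = 99
  Event 5 (return 6): 99 + 6 = 105
  Event 6 (return 1): 105 + 1 = 106
  Event 7 (sale 7): sell min(7,106)=7. stock: 106 - 7 = 99. total_sold = 21
  Event 8 (return 1): 99 + 1 = 100
  Event 9 (restock 17): 100 + 17 = 117
  Event 10 (sale 20): sell min(20,117)=20. stock: 117 - 20 = 97. total_sold = 41
Final: stock = 97, total_sold = 41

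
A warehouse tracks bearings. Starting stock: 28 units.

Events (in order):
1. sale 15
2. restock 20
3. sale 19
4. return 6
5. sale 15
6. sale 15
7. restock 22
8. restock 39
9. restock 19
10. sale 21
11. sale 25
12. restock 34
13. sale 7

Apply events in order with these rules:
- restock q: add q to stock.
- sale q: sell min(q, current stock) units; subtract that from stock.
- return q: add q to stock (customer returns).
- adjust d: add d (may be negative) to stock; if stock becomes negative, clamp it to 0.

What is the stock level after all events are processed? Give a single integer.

Processing events:
Start: stock = 28
  Event 1 (sale 15): sell min(15,28)=15. stock: 28 - 15 = 13. total_sold = 15
  Event 2 (restock 20): 13 + 20 = 33
  Event 3 (sale 19): sell min(19,33)=19. stock: 33 - 19 = 14. total_sold = 34
  Event 4 (return 6): 14 + 6 = 20
  Event 5 (sale 15): sell min(15,20)=15. stock: 20 - 15 = 5. total_sold = 49
  Event 6 (sale 15): sell min(15,5)=5. stock: 5 - 5 = 0. total_sold = 54
  Event 7 (restock 22): 0 + 22 = 22
  Event 8 (restock 39): 22 + 39 = 61
  Event 9 (restock 19): 61 + 19 = 80
  Event 10 (sale 21): sell min(21,80)=21. stock: 80 - 21 = 59. total_sold = 75
  Event 11 (sale 25): sell min(25,59)=25. stock: 59 - 25 = 34. total_sold = 100
  Event 12 (restock 34): 34 + 34 = 68
  Event 13 (sale 7): sell min(7,68)=7. stock: 68 - 7 = 61. total_sold = 107
Final: stock = 61, total_sold = 107

Answer: 61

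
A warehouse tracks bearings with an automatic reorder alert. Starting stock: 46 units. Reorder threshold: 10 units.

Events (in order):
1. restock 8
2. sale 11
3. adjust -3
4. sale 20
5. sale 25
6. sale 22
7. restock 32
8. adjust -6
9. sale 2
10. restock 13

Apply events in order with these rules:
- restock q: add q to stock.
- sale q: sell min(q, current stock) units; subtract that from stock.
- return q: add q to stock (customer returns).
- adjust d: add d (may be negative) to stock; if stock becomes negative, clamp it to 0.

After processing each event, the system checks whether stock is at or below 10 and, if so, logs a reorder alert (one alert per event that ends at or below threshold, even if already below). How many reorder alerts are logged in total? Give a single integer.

Processing events:
Start: stock = 46
  Event 1 (restock 8): 46 + 8 = 54
  Event 2 (sale 11): sell min(11,54)=11. stock: 54 - 11 = 43. total_sold = 11
  Event 3 (adjust -3): 43 + -3 = 40
  Event 4 (sale 20): sell min(20,40)=20. stock: 40 - 20 = 20. total_sold = 31
  Event 5 (sale 25): sell min(25,20)=20. stock: 20 - 20 = 0. total_sold = 51
  Event 6 (sale 22): sell min(22,0)=0. stock: 0 - 0 = 0. total_sold = 51
  Event 7 (restock 32): 0 + 32 = 32
  Event 8 (adjust -6): 32 + -6 = 26
  Event 9 (sale 2): sell min(2,26)=2. stock: 26 - 2 = 24. total_sold = 53
  Event 10 (restock 13): 24 + 13 = 37
Final: stock = 37, total_sold = 53

Checking against threshold 10:
  After event 1: stock=54 > 10
  After event 2: stock=43 > 10
  After event 3: stock=40 > 10
  After event 4: stock=20 > 10
  After event 5: stock=0 <= 10 -> ALERT
  After event 6: stock=0 <= 10 -> ALERT
  After event 7: stock=32 > 10
  After event 8: stock=26 > 10
  After event 9: stock=24 > 10
  After event 10: stock=37 > 10
Alert events: [5, 6]. Count = 2

Answer: 2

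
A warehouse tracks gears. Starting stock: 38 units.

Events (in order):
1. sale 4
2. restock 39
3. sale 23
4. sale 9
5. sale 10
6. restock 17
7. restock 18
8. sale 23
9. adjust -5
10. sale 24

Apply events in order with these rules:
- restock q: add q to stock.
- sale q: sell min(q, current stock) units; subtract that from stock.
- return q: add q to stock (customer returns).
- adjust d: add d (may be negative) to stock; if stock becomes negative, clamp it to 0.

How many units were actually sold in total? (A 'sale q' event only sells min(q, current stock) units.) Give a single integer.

Processing events:
Start: stock = 38
  Event 1 (sale 4): sell min(4,38)=4. stock: 38 - 4 = 34. total_sold = 4
  Event 2 (restock 39): 34 + 39 = 73
  Event 3 (sale 23): sell min(23,73)=23. stock: 73 - 23 = 50. total_sold = 27
  Event 4 (sale 9): sell min(9,50)=9. stock: 50 - 9 = 41. total_sold = 36
  Event 5 (sale 10): sell min(10,41)=10. stock: 41 - 10 = 31. total_sold = 46
  Event 6 (restock 17): 31 + 17 = 48
  Event 7 (restock 18): 48 + 18 = 66
  Event 8 (sale 23): sell min(23,66)=23. stock: 66 - 23 = 43. total_sold = 69
  Event 9 (adjust -5): 43 + -5 = 38
  Event 10 (sale 24): sell min(24,38)=24. stock: 38 - 24 = 14. total_sold = 93
Final: stock = 14, total_sold = 93

Answer: 93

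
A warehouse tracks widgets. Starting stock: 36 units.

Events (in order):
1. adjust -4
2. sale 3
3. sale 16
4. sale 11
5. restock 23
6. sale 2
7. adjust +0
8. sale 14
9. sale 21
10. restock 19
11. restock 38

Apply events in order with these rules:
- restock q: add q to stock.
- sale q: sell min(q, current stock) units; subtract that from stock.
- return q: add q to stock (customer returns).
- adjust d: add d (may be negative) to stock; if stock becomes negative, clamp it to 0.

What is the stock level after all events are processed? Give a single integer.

Processing events:
Start: stock = 36
  Event 1 (adjust -4): 36 + -4 = 32
  Event 2 (sale 3): sell min(3,32)=3. stock: 32 - 3 = 29. total_sold = 3
  Event 3 (sale 16): sell min(16,29)=16. stock: 29 - 16 = 13. total_sold = 19
  Event 4 (sale 11): sell min(11,13)=11. stock: 13 - 11 = 2. total_sold = 30
  Event 5 (restock 23): 2 + 23 = 25
  Event 6 (sale 2): sell min(2,25)=2. stock: 25 - 2 = 23. total_sold = 32
  Event 7 (adjust +0): 23 + 0 = 23
  Event 8 (sale 14): sell min(14,23)=14. stock: 23 - 14 = 9. total_sold = 46
  Event 9 (sale 21): sell min(21,9)=9. stock: 9 - 9 = 0. total_sold = 55
  Event 10 (restock 19): 0 + 19 = 19
  Event 11 (restock 38): 19 + 38 = 57
Final: stock = 57, total_sold = 55

Answer: 57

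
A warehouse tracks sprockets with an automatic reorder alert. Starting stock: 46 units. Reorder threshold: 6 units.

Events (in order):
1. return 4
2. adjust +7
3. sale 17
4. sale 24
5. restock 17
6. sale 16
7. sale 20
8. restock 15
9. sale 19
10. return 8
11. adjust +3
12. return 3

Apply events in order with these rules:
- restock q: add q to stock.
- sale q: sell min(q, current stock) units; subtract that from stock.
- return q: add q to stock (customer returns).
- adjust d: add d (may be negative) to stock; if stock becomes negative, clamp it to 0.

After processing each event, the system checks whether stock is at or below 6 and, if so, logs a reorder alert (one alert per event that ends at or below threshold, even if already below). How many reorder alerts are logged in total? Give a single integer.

Answer: 2

Derivation:
Processing events:
Start: stock = 46
  Event 1 (return 4): 46 + 4 = 50
  Event 2 (adjust +7): 50 + 7 = 57
  Event 3 (sale 17): sell min(17,57)=17. stock: 57 - 17 = 40. total_sold = 17
  Event 4 (sale 24): sell min(24,40)=24. stock: 40 - 24 = 16. total_sold = 41
  Event 5 (restock 17): 16 + 17 = 33
  Event 6 (sale 16): sell min(16,33)=16. stock: 33 - 16 = 17. total_sold = 57
  Event 7 (sale 20): sell min(20,17)=17. stock: 17 - 17 = 0. total_sold = 74
  Event 8 (restock 15): 0 + 15 = 15
  Event 9 (sale 19): sell min(19,15)=15. stock: 15 - 15 = 0. total_sold = 89
  Event 10 (return 8): 0 + 8 = 8
  Event 11 (adjust +3): 8 + 3 = 11
  Event 12 (return 3): 11 + 3 = 14
Final: stock = 14, total_sold = 89

Checking against threshold 6:
  After event 1: stock=50 > 6
  After event 2: stock=57 > 6
  After event 3: stock=40 > 6
  After event 4: stock=16 > 6
  After event 5: stock=33 > 6
  After event 6: stock=17 > 6
  After event 7: stock=0 <= 6 -> ALERT
  After event 8: stock=15 > 6
  After event 9: stock=0 <= 6 -> ALERT
  After event 10: stock=8 > 6
  After event 11: stock=11 > 6
  After event 12: stock=14 > 6
Alert events: [7, 9]. Count = 2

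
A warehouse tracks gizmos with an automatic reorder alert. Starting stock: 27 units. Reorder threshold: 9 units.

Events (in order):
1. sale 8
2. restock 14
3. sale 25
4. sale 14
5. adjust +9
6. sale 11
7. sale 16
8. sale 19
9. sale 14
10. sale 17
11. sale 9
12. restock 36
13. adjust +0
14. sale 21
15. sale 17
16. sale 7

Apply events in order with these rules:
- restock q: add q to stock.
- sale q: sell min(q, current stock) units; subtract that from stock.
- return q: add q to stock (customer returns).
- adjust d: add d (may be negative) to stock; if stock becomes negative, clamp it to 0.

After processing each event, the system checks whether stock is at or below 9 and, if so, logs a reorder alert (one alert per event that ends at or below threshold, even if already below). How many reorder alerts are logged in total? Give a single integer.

Answer: 11

Derivation:
Processing events:
Start: stock = 27
  Event 1 (sale 8): sell min(8,27)=8. stock: 27 - 8 = 19. total_sold = 8
  Event 2 (restock 14): 19 + 14 = 33
  Event 3 (sale 25): sell min(25,33)=25. stock: 33 - 25 = 8. total_sold = 33
  Event 4 (sale 14): sell min(14,8)=8. stock: 8 - 8 = 0. total_sold = 41
  Event 5 (adjust +9): 0 + 9 = 9
  Event 6 (sale 11): sell min(11,9)=9. stock: 9 - 9 = 0. total_sold = 50
  Event 7 (sale 16): sell min(16,0)=0. stock: 0 - 0 = 0. total_sold = 50
  Event 8 (sale 19): sell min(19,0)=0. stock: 0 - 0 = 0. total_sold = 50
  Event 9 (sale 14): sell min(14,0)=0. stock: 0 - 0 = 0. total_sold = 50
  Event 10 (sale 17): sell min(17,0)=0. stock: 0 - 0 = 0. total_sold = 50
  Event 11 (sale 9): sell min(9,0)=0. stock: 0 - 0 = 0. total_sold = 50
  Event 12 (restock 36): 0 + 36 = 36
  Event 13 (adjust +0): 36 + 0 = 36
  Event 14 (sale 21): sell min(21,36)=21. stock: 36 - 21 = 15. total_sold = 71
  Event 15 (sale 17): sell min(17,15)=15. stock: 15 - 15 = 0. total_sold = 86
  Event 16 (sale 7): sell min(7,0)=0. stock: 0 - 0 = 0. total_sold = 86
Final: stock = 0, total_sold = 86

Checking against threshold 9:
  After event 1: stock=19 > 9
  After event 2: stock=33 > 9
  After event 3: stock=8 <= 9 -> ALERT
  After event 4: stock=0 <= 9 -> ALERT
  After event 5: stock=9 <= 9 -> ALERT
  After event 6: stock=0 <= 9 -> ALERT
  After event 7: stock=0 <= 9 -> ALERT
  After event 8: stock=0 <= 9 -> ALERT
  After event 9: stock=0 <= 9 -> ALERT
  After event 10: stock=0 <= 9 -> ALERT
  After event 11: stock=0 <= 9 -> ALERT
  After event 12: stock=36 > 9
  After event 13: stock=36 > 9
  After event 14: stock=15 > 9
  After event 15: stock=0 <= 9 -> ALERT
  After event 16: stock=0 <= 9 -> ALERT
Alert events: [3, 4, 5, 6, 7, 8, 9, 10, 11, 15, 16]. Count = 11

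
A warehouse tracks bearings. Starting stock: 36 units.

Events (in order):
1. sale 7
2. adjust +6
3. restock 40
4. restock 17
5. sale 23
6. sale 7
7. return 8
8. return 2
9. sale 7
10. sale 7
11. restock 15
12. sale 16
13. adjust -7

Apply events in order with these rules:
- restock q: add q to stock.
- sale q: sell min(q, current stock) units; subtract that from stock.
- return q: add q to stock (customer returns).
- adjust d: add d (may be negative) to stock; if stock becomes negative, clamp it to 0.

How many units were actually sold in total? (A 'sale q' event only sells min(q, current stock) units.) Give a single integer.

Answer: 67

Derivation:
Processing events:
Start: stock = 36
  Event 1 (sale 7): sell min(7,36)=7. stock: 36 - 7 = 29. total_sold = 7
  Event 2 (adjust +6): 29 + 6 = 35
  Event 3 (restock 40): 35 + 40 = 75
  Event 4 (restock 17): 75 + 17 = 92
  Event 5 (sale 23): sell min(23,92)=23. stock: 92 - 23 = 69. total_sold = 30
  Event 6 (sale 7): sell min(7,69)=7. stock: 69 - 7 = 62. total_sold = 37
  Event 7 (return 8): 62 + 8 = 70
  Event 8 (return 2): 70 + 2 = 72
  Event 9 (sale 7): sell min(7,72)=7. stock: 72 - 7 = 65. total_sold = 44
  Event 10 (sale 7): sell min(7,65)=7. stock: 65 - 7 = 58. total_sold = 51
  Event 11 (restock 15): 58 + 15 = 73
  Event 12 (sale 16): sell min(16,73)=16. stock: 73 - 16 = 57. total_sold = 67
  Event 13 (adjust -7): 57 + -7 = 50
Final: stock = 50, total_sold = 67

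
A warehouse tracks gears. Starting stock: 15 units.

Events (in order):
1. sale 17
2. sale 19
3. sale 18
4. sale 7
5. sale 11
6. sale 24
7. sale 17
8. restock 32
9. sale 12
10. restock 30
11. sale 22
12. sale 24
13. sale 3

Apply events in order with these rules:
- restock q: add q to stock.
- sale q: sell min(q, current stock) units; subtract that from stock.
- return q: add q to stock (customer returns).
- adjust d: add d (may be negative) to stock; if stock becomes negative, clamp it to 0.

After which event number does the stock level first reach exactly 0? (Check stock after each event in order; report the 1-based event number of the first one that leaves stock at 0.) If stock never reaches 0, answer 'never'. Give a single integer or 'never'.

Processing events:
Start: stock = 15
  Event 1 (sale 17): sell min(17,15)=15. stock: 15 - 15 = 0. total_sold = 15
  Event 2 (sale 19): sell min(19,0)=0. stock: 0 - 0 = 0. total_sold = 15
  Event 3 (sale 18): sell min(18,0)=0. stock: 0 - 0 = 0. total_sold = 15
  Event 4 (sale 7): sell min(7,0)=0. stock: 0 - 0 = 0. total_sold = 15
  Event 5 (sale 11): sell min(11,0)=0. stock: 0 - 0 = 0. total_sold = 15
  Event 6 (sale 24): sell min(24,0)=0. stock: 0 - 0 = 0. total_sold = 15
  Event 7 (sale 17): sell min(17,0)=0. stock: 0 - 0 = 0. total_sold = 15
  Event 8 (restock 32): 0 + 32 = 32
  Event 9 (sale 12): sell min(12,32)=12. stock: 32 - 12 = 20. total_sold = 27
  Event 10 (restock 30): 20 + 30 = 50
  Event 11 (sale 22): sell min(22,50)=22. stock: 50 - 22 = 28. total_sold = 49
  Event 12 (sale 24): sell min(24,28)=24. stock: 28 - 24 = 4. total_sold = 73
  Event 13 (sale 3): sell min(3,4)=3. stock: 4 - 3 = 1. total_sold = 76
Final: stock = 1, total_sold = 76

First zero at event 1.

Answer: 1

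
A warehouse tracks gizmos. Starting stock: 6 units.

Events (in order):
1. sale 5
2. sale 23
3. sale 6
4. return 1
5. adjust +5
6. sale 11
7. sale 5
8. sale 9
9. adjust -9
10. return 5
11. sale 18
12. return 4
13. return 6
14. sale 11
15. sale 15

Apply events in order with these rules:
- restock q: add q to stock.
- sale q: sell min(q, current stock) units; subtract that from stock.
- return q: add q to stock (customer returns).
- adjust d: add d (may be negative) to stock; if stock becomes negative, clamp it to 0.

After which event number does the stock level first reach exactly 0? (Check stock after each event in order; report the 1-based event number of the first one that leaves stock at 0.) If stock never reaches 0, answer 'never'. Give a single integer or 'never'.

Answer: 2

Derivation:
Processing events:
Start: stock = 6
  Event 1 (sale 5): sell min(5,6)=5. stock: 6 - 5 = 1. total_sold = 5
  Event 2 (sale 23): sell min(23,1)=1. stock: 1 - 1 = 0. total_sold = 6
  Event 3 (sale 6): sell min(6,0)=0. stock: 0 - 0 = 0. total_sold = 6
  Event 4 (return 1): 0 + 1 = 1
  Event 5 (adjust +5): 1 + 5 = 6
  Event 6 (sale 11): sell min(11,6)=6. stock: 6 - 6 = 0. total_sold = 12
  Event 7 (sale 5): sell min(5,0)=0. stock: 0 - 0 = 0. total_sold = 12
  Event 8 (sale 9): sell min(9,0)=0. stock: 0 - 0 = 0. total_sold = 12
  Event 9 (adjust -9): 0 + -9 = 0 (clamped to 0)
  Event 10 (return 5): 0 + 5 = 5
  Event 11 (sale 18): sell min(18,5)=5. stock: 5 - 5 = 0. total_sold = 17
  Event 12 (return 4): 0 + 4 = 4
  Event 13 (return 6): 4 + 6 = 10
  Event 14 (sale 11): sell min(11,10)=10. stock: 10 - 10 = 0. total_sold = 27
  Event 15 (sale 15): sell min(15,0)=0. stock: 0 - 0 = 0. total_sold = 27
Final: stock = 0, total_sold = 27

First zero at event 2.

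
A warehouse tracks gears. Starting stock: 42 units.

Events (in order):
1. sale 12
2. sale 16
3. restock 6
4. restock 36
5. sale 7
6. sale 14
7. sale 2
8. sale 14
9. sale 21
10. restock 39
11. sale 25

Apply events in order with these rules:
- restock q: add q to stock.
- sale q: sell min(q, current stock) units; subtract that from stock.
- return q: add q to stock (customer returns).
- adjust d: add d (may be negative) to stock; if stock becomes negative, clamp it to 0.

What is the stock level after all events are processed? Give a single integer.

Processing events:
Start: stock = 42
  Event 1 (sale 12): sell min(12,42)=12. stock: 42 - 12 = 30. total_sold = 12
  Event 2 (sale 16): sell min(16,30)=16. stock: 30 - 16 = 14. total_sold = 28
  Event 3 (restock 6): 14 + 6 = 20
  Event 4 (restock 36): 20 + 36 = 56
  Event 5 (sale 7): sell min(7,56)=7. stock: 56 - 7 = 49. total_sold = 35
  Event 6 (sale 14): sell min(14,49)=14. stock: 49 - 14 = 35. total_sold = 49
  Event 7 (sale 2): sell min(2,35)=2. stock: 35 - 2 = 33. total_sold = 51
  Event 8 (sale 14): sell min(14,33)=14. stock: 33 - 14 = 19. total_sold = 65
  Event 9 (sale 21): sell min(21,19)=19. stock: 19 - 19 = 0. total_sold = 84
  Event 10 (restock 39): 0 + 39 = 39
  Event 11 (sale 25): sell min(25,39)=25. stock: 39 - 25 = 14. total_sold = 109
Final: stock = 14, total_sold = 109

Answer: 14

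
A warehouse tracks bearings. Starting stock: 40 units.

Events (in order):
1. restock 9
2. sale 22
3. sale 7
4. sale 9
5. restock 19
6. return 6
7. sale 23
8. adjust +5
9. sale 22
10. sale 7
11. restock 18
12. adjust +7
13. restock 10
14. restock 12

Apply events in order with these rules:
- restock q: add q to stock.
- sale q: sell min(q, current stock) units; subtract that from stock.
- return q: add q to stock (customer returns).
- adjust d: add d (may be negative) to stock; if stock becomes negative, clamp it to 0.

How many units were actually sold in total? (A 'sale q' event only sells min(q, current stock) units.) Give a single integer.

Processing events:
Start: stock = 40
  Event 1 (restock 9): 40 + 9 = 49
  Event 2 (sale 22): sell min(22,49)=22. stock: 49 - 22 = 27. total_sold = 22
  Event 3 (sale 7): sell min(7,27)=7. stock: 27 - 7 = 20. total_sold = 29
  Event 4 (sale 9): sell min(9,20)=9. stock: 20 - 9 = 11. total_sold = 38
  Event 5 (restock 19): 11 + 19 = 30
  Event 6 (return 6): 30 + 6 = 36
  Event 7 (sale 23): sell min(23,36)=23. stock: 36 - 23 = 13. total_sold = 61
  Event 8 (adjust +5): 13 + 5 = 18
  Event 9 (sale 22): sell min(22,18)=18. stock: 18 - 18 = 0. total_sold = 79
  Event 10 (sale 7): sell min(7,0)=0. stock: 0 - 0 = 0. total_sold = 79
  Event 11 (restock 18): 0 + 18 = 18
  Event 12 (adjust +7): 18 + 7 = 25
  Event 13 (restock 10): 25 + 10 = 35
  Event 14 (restock 12): 35 + 12 = 47
Final: stock = 47, total_sold = 79

Answer: 79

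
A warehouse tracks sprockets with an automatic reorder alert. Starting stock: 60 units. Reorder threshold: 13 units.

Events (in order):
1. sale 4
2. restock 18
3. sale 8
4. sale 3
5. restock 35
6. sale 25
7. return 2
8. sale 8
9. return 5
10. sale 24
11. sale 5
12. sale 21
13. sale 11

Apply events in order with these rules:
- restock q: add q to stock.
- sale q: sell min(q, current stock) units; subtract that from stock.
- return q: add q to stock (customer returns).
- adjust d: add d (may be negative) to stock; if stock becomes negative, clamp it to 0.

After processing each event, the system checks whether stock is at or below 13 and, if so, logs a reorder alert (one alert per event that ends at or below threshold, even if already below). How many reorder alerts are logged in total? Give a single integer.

Answer: 1

Derivation:
Processing events:
Start: stock = 60
  Event 1 (sale 4): sell min(4,60)=4. stock: 60 - 4 = 56. total_sold = 4
  Event 2 (restock 18): 56 + 18 = 74
  Event 3 (sale 8): sell min(8,74)=8. stock: 74 - 8 = 66. total_sold = 12
  Event 4 (sale 3): sell min(3,66)=3. stock: 66 - 3 = 63. total_sold = 15
  Event 5 (restock 35): 63 + 35 = 98
  Event 6 (sale 25): sell min(25,98)=25. stock: 98 - 25 = 73. total_sold = 40
  Event 7 (return 2): 73 + 2 = 75
  Event 8 (sale 8): sell min(8,75)=8. stock: 75 - 8 = 67. total_sold = 48
  Event 9 (return 5): 67 + 5 = 72
  Event 10 (sale 24): sell min(24,72)=24. stock: 72 - 24 = 48. total_sold = 72
  Event 11 (sale 5): sell min(5,48)=5. stock: 48 - 5 = 43. total_sold = 77
  Event 12 (sale 21): sell min(21,43)=21. stock: 43 - 21 = 22. total_sold = 98
  Event 13 (sale 11): sell min(11,22)=11. stock: 22 - 11 = 11. total_sold = 109
Final: stock = 11, total_sold = 109

Checking against threshold 13:
  After event 1: stock=56 > 13
  After event 2: stock=74 > 13
  After event 3: stock=66 > 13
  After event 4: stock=63 > 13
  After event 5: stock=98 > 13
  After event 6: stock=73 > 13
  After event 7: stock=75 > 13
  After event 8: stock=67 > 13
  After event 9: stock=72 > 13
  After event 10: stock=48 > 13
  After event 11: stock=43 > 13
  After event 12: stock=22 > 13
  After event 13: stock=11 <= 13 -> ALERT
Alert events: [13]. Count = 1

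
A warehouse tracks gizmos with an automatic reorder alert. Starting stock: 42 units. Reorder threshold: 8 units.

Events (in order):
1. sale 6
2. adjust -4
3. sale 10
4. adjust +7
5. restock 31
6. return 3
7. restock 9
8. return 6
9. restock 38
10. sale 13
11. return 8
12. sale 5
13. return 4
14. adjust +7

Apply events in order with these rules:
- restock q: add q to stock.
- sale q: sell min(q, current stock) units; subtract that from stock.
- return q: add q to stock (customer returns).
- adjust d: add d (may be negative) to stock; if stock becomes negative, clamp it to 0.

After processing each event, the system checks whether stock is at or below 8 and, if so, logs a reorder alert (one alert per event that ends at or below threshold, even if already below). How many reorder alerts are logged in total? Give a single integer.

Processing events:
Start: stock = 42
  Event 1 (sale 6): sell min(6,42)=6. stock: 42 - 6 = 36. total_sold = 6
  Event 2 (adjust -4): 36 + -4 = 32
  Event 3 (sale 10): sell min(10,32)=10. stock: 32 - 10 = 22. total_sold = 16
  Event 4 (adjust +7): 22 + 7 = 29
  Event 5 (restock 31): 29 + 31 = 60
  Event 6 (return 3): 60 + 3 = 63
  Event 7 (restock 9): 63 + 9 = 72
  Event 8 (return 6): 72 + 6 = 78
  Event 9 (restock 38): 78 + 38 = 116
  Event 10 (sale 13): sell min(13,116)=13. stock: 116 - 13 = 103. total_sold = 29
  Event 11 (return 8): 103 + 8 = 111
  Event 12 (sale 5): sell min(5,111)=5. stock: 111 - 5 = 106. total_sold = 34
  Event 13 (return 4): 106 + 4 = 110
  Event 14 (adjust +7): 110 + 7 = 117
Final: stock = 117, total_sold = 34

Checking against threshold 8:
  After event 1: stock=36 > 8
  After event 2: stock=32 > 8
  After event 3: stock=22 > 8
  After event 4: stock=29 > 8
  After event 5: stock=60 > 8
  After event 6: stock=63 > 8
  After event 7: stock=72 > 8
  After event 8: stock=78 > 8
  After event 9: stock=116 > 8
  After event 10: stock=103 > 8
  After event 11: stock=111 > 8
  After event 12: stock=106 > 8
  After event 13: stock=110 > 8
  After event 14: stock=117 > 8
Alert events: []. Count = 0

Answer: 0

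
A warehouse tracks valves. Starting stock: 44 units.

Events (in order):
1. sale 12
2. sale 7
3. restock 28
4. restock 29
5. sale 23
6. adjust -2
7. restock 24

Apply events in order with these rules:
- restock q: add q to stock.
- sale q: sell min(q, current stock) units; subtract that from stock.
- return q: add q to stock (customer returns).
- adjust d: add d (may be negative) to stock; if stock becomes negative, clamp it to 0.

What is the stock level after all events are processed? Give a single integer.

Processing events:
Start: stock = 44
  Event 1 (sale 12): sell min(12,44)=12. stock: 44 - 12 = 32. total_sold = 12
  Event 2 (sale 7): sell min(7,32)=7. stock: 32 - 7 = 25. total_sold = 19
  Event 3 (restock 28): 25 + 28 = 53
  Event 4 (restock 29): 53 + 29 = 82
  Event 5 (sale 23): sell min(23,82)=23. stock: 82 - 23 = 59. total_sold = 42
  Event 6 (adjust -2): 59 + -2 = 57
  Event 7 (restock 24): 57 + 24 = 81
Final: stock = 81, total_sold = 42

Answer: 81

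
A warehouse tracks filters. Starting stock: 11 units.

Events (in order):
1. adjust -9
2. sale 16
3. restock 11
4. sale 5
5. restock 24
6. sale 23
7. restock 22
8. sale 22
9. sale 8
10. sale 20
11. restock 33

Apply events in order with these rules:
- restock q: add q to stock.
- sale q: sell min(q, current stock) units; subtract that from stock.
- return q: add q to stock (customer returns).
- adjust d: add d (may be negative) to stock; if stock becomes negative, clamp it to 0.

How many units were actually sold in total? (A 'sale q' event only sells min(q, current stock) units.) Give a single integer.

Processing events:
Start: stock = 11
  Event 1 (adjust -9): 11 + -9 = 2
  Event 2 (sale 16): sell min(16,2)=2. stock: 2 - 2 = 0. total_sold = 2
  Event 3 (restock 11): 0 + 11 = 11
  Event 4 (sale 5): sell min(5,11)=5. stock: 11 - 5 = 6. total_sold = 7
  Event 5 (restock 24): 6 + 24 = 30
  Event 6 (sale 23): sell min(23,30)=23. stock: 30 - 23 = 7. total_sold = 30
  Event 7 (restock 22): 7 + 22 = 29
  Event 8 (sale 22): sell min(22,29)=22. stock: 29 - 22 = 7. total_sold = 52
  Event 9 (sale 8): sell min(8,7)=7. stock: 7 - 7 = 0. total_sold = 59
  Event 10 (sale 20): sell min(20,0)=0. stock: 0 - 0 = 0. total_sold = 59
  Event 11 (restock 33): 0 + 33 = 33
Final: stock = 33, total_sold = 59

Answer: 59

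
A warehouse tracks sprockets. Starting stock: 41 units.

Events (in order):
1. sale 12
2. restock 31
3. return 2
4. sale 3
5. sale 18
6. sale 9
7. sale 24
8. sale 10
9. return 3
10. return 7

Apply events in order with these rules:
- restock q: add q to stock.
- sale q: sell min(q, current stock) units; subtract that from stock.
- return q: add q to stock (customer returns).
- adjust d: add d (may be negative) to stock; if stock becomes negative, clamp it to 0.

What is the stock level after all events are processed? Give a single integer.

Answer: 10

Derivation:
Processing events:
Start: stock = 41
  Event 1 (sale 12): sell min(12,41)=12. stock: 41 - 12 = 29. total_sold = 12
  Event 2 (restock 31): 29 + 31 = 60
  Event 3 (return 2): 60 + 2 = 62
  Event 4 (sale 3): sell min(3,62)=3. stock: 62 - 3 = 59. total_sold = 15
  Event 5 (sale 18): sell min(18,59)=18. stock: 59 - 18 = 41. total_sold = 33
  Event 6 (sale 9): sell min(9,41)=9. stock: 41 - 9 = 32. total_sold = 42
  Event 7 (sale 24): sell min(24,32)=24. stock: 32 - 24 = 8. total_sold = 66
  Event 8 (sale 10): sell min(10,8)=8. stock: 8 - 8 = 0. total_sold = 74
  Event 9 (return 3): 0 + 3 = 3
  Event 10 (return 7): 3 + 7 = 10
Final: stock = 10, total_sold = 74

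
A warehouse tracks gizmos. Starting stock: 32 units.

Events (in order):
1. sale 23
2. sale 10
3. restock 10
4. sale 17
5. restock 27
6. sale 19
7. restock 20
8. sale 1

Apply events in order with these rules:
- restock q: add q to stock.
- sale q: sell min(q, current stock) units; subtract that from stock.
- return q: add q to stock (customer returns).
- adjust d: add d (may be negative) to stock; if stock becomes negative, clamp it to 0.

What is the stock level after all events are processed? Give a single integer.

Answer: 27

Derivation:
Processing events:
Start: stock = 32
  Event 1 (sale 23): sell min(23,32)=23. stock: 32 - 23 = 9. total_sold = 23
  Event 2 (sale 10): sell min(10,9)=9. stock: 9 - 9 = 0. total_sold = 32
  Event 3 (restock 10): 0 + 10 = 10
  Event 4 (sale 17): sell min(17,10)=10. stock: 10 - 10 = 0. total_sold = 42
  Event 5 (restock 27): 0 + 27 = 27
  Event 6 (sale 19): sell min(19,27)=19. stock: 27 - 19 = 8. total_sold = 61
  Event 7 (restock 20): 8 + 20 = 28
  Event 8 (sale 1): sell min(1,28)=1. stock: 28 - 1 = 27. total_sold = 62
Final: stock = 27, total_sold = 62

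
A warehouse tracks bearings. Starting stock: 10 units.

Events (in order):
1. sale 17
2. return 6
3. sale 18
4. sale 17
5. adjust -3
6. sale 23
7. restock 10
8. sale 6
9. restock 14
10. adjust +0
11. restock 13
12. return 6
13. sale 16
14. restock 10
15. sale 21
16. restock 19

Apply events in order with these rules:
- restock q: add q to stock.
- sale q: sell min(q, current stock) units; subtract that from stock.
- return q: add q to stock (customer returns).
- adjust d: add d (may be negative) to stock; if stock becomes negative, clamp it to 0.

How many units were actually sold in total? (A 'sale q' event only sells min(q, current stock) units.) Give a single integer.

Answer: 59

Derivation:
Processing events:
Start: stock = 10
  Event 1 (sale 17): sell min(17,10)=10. stock: 10 - 10 = 0. total_sold = 10
  Event 2 (return 6): 0 + 6 = 6
  Event 3 (sale 18): sell min(18,6)=6. stock: 6 - 6 = 0. total_sold = 16
  Event 4 (sale 17): sell min(17,0)=0. stock: 0 - 0 = 0. total_sold = 16
  Event 5 (adjust -3): 0 + -3 = 0 (clamped to 0)
  Event 6 (sale 23): sell min(23,0)=0. stock: 0 - 0 = 0. total_sold = 16
  Event 7 (restock 10): 0 + 10 = 10
  Event 8 (sale 6): sell min(6,10)=6. stock: 10 - 6 = 4. total_sold = 22
  Event 9 (restock 14): 4 + 14 = 18
  Event 10 (adjust +0): 18 + 0 = 18
  Event 11 (restock 13): 18 + 13 = 31
  Event 12 (return 6): 31 + 6 = 37
  Event 13 (sale 16): sell min(16,37)=16. stock: 37 - 16 = 21. total_sold = 38
  Event 14 (restock 10): 21 + 10 = 31
  Event 15 (sale 21): sell min(21,31)=21. stock: 31 - 21 = 10. total_sold = 59
  Event 16 (restock 19): 10 + 19 = 29
Final: stock = 29, total_sold = 59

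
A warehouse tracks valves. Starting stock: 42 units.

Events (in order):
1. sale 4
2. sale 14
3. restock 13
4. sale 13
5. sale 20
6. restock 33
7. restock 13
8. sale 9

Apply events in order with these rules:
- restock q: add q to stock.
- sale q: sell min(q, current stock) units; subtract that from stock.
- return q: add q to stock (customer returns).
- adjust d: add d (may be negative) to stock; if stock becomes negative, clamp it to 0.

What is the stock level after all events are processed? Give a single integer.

Processing events:
Start: stock = 42
  Event 1 (sale 4): sell min(4,42)=4. stock: 42 - 4 = 38. total_sold = 4
  Event 2 (sale 14): sell min(14,38)=14. stock: 38 - 14 = 24. total_sold = 18
  Event 3 (restock 13): 24 + 13 = 37
  Event 4 (sale 13): sell min(13,37)=13. stock: 37 - 13 = 24. total_sold = 31
  Event 5 (sale 20): sell min(20,24)=20. stock: 24 - 20 = 4. total_sold = 51
  Event 6 (restock 33): 4 + 33 = 37
  Event 7 (restock 13): 37 + 13 = 50
  Event 8 (sale 9): sell min(9,50)=9. stock: 50 - 9 = 41. total_sold = 60
Final: stock = 41, total_sold = 60

Answer: 41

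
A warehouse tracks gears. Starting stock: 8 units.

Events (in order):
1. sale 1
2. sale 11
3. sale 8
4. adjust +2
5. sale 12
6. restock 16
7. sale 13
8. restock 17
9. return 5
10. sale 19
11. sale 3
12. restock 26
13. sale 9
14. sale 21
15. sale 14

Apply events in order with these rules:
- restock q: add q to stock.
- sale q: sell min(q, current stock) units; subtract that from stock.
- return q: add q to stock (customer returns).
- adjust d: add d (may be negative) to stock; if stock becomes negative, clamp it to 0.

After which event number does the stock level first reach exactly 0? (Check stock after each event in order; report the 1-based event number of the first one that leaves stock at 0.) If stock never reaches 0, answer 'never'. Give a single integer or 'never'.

Processing events:
Start: stock = 8
  Event 1 (sale 1): sell min(1,8)=1. stock: 8 - 1 = 7. total_sold = 1
  Event 2 (sale 11): sell min(11,7)=7. stock: 7 - 7 = 0. total_sold = 8
  Event 3 (sale 8): sell min(8,0)=0. stock: 0 - 0 = 0. total_sold = 8
  Event 4 (adjust +2): 0 + 2 = 2
  Event 5 (sale 12): sell min(12,2)=2. stock: 2 - 2 = 0. total_sold = 10
  Event 6 (restock 16): 0 + 16 = 16
  Event 7 (sale 13): sell min(13,16)=13. stock: 16 - 13 = 3. total_sold = 23
  Event 8 (restock 17): 3 + 17 = 20
  Event 9 (return 5): 20 + 5 = 25
  Event 10 (sale 19): sell min(19,25)=19. stock: 25 - 19 = 6. total_sold = 42
  Event 11 (sale 3): sell min(3,6)=3. stock: 6 - 3 = 3. total_sold = 45
  Event 12 (restock 26): 3 + 26 = 29
  Event 13 (sale 9): sell min(9,29)=9. stock: 29 - 9 = 20. total_sold = 54
  Event 14 (sale 21): sell min(21,20)=20. stock: 20 - 20 = 0. total_sold = 74
  Event 15 (sale 14): sell min(14,0)=0. stock: 0 - 0 = 0. total_sold = 74
Final: stock = 0, total_sold = 74

First zero at event 2.

Answer: 2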